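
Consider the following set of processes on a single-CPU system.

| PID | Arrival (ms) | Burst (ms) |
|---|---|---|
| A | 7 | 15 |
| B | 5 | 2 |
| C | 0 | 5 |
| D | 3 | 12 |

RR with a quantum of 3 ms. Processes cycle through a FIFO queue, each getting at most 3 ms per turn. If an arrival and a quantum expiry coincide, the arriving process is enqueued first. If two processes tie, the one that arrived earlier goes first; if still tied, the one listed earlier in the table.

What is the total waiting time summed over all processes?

Gantt: | C 0-3 | D 3-6 | C 6-8 | B 8-10 | D 10-13 | A 13-16 | D 16-19 | A 19-22 | D 22-25 | A 25-34 |
Completion: A=34  B=10  C=8  D=25
Waiting = turnaround − burst: A=12, B=3, C=3, D=10
Total waiting = 12 + 3 + 3 + 10 = 28

28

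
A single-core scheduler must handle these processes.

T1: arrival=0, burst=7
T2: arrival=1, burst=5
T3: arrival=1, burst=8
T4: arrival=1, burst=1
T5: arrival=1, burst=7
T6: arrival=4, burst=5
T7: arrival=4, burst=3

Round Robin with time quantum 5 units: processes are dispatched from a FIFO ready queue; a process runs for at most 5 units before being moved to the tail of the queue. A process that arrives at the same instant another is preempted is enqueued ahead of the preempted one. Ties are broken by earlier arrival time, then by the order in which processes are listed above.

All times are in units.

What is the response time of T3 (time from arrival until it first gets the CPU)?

9

Gantt: | T1 0-5 | T2 5-10 | T3 10-15 | T4 15-16 | T5 16-21 | T6 21-26 | T7 26-29 | T1 29-31 | T3 31-34 | T5 34-36 |
Completion: T1=31  T2=10  T3=34  T4=16  T5=36  T6=26  T7=29
Response(T3) = first start − arrival = 10 − 1 = 9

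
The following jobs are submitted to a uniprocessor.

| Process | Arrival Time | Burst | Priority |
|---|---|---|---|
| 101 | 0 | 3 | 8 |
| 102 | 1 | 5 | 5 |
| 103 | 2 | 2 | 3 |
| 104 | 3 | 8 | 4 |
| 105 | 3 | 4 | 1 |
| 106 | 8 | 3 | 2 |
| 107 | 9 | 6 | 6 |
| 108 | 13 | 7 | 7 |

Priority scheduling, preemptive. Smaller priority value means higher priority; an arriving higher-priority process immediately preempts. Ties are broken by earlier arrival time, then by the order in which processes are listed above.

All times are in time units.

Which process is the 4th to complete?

104

Schedule: | 101 0-1 | 102 1-2 | 103 2-3 | 105 3-7 | 103 7-8 | 106 8-11 | 104 11-19 | 102 19-23 | 107 23-29 | 108 29-36 | 101 36-38 |
Completion: 101=38  102=23  103=8  104=19  105=7  106=11  107=29  108=36
Turnaround (C−A): 101=38  102=22  103=6  104=16  105=4  106=3  107=20  108=23
Finish order: 105 → 103 → 106 → 104 → 102 → 107 → 108 → 101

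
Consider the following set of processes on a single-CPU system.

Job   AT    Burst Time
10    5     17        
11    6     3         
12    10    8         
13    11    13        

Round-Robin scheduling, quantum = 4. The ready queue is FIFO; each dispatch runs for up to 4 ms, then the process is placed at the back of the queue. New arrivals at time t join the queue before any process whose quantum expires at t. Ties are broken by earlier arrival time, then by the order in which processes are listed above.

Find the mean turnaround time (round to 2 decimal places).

25.75

Gantt: | idle 0-5 | 10 5-9 | 11 9-12 | 10 12-16 | 12 16-20 | 13 20-24 | 10 24-28 | 12 28-32 | 13 32-36 | 10 36-40 | 13 40-44 | 10 44-45 | 13 45-46 |
Completion: 10=45  11=12  12=32  13=46
Turnaround times: 10=40, 11=6, 12=22, 13=35
Average turnaround = (40+6+22+35) / 4 = 103/4 = 25.75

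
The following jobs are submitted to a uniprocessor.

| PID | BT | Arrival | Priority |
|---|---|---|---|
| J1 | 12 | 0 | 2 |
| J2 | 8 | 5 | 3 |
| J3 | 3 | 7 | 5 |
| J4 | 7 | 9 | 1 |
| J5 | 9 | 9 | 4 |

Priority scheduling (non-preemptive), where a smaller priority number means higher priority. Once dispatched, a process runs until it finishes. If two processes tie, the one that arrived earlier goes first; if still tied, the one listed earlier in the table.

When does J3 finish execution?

Gantt: | J1 0-12 | J4 12-19 | J2 19-27 | J5 27-36 | J3 36-39 |
Completion: J1=12  J2=27  J3=39  J4=19  J5=36

39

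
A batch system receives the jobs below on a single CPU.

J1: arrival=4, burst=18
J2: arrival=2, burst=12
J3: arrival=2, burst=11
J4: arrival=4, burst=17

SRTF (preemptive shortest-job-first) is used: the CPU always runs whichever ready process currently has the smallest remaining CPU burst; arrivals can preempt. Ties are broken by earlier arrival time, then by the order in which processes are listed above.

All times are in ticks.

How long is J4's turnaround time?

38

Timeline: | idle 0-2 | J3 2-13 | J2 13-25 | J4 25-42 | J1 42-60 |
Completion: J1=60  J2=25  J3=13  J4=42
Turnaround (C−A): J1=56  J2=23  J3=11  J4=38
Turnaround(J4) = completion − arrival = 42 − 4 = 38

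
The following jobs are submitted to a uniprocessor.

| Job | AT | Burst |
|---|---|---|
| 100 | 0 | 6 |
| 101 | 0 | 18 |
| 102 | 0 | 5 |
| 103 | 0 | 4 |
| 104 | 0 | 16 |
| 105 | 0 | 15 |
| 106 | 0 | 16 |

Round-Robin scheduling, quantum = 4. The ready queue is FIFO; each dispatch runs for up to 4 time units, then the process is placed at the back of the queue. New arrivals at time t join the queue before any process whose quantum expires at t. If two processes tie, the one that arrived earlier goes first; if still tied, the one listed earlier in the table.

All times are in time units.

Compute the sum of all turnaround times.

Schedule: | 100 0-4 | 101 4-8 | 102 8-12 | 103 12-16 | 104 16-20 | 105 20-24 | 106 24-28 | 100 28-30 | 101 30-34 | 102 34-35 | 104 35-39 | 105 39-43 | 106 43-47 | 101 47-51 | 104 51-55 | 105 55-59 | 106 59-63 | 101 63-67 | 104 67-71 | 105 71-74 | 106 74-78 | 101 78-80 |
Completion: 100=30  101=80  102=35  103=16  104=71  105=74  106=78
Turnaround = completion − arrival: 100=30, 101=80, 102=35, 103=16, 104=71, 105=74, 106=78
Total turnaround = 30 + 80 + 35 + 16 + 71 + 74 + 78 = 384

384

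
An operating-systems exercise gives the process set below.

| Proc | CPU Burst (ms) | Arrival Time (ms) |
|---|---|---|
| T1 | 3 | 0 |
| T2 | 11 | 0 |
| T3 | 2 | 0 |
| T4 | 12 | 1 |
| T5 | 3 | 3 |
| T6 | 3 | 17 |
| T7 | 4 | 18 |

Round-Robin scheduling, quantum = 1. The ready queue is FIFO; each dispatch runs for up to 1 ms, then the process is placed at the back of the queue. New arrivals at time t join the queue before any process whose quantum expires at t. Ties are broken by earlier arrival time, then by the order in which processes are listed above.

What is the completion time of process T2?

36

Schedule: | T1 0-1 | T2 1-2 | T3 2-3 | T4 3-4 | T1 4-5 | T2 5-6 | T5 6-7 | T3 7-8 | T4 8-9 | T1 9-10 | T2 10-11 | T5 11-12 | T4 12-13 | T2 13-14 | T5 14-15 | T4 15-16 | T2 16-17 | T4 17-18 | T6 18-19 | T2 19-20 | T7 20-21 | T4 21-22 | T6 22-23 | T2 23-24 | T7 24-25 | T4 25-26 | T6 26-27 | T2 27-28 | T7 28-29 | T4 29-30 | T2 30-31 | T7 31-32 | T4 32-33 | T2 33-34 | T4 34-35 | T2 35-36 | T4 36-38 |
Completion: T1=10  T2=36  T3=8  T4=38  T5=15  T6=27  T7=32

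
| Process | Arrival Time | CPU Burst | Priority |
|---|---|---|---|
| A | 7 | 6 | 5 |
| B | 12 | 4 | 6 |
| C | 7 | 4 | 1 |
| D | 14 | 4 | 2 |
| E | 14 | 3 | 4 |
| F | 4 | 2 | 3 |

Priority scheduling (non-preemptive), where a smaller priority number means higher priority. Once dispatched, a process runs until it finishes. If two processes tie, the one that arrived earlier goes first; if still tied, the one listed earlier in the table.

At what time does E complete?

24

Gantt: | idle 0-4 | F 4-6 | idle 6-7 | C 7-11 | A 11-17 | D 17-21 | E 21-24 | B 24-28 |
Completion: A=17  B=28  C=11  D=21  E=24  F=6
Turnaround (C−A): A=10  B=16  C=4  D=7  E=10  F=2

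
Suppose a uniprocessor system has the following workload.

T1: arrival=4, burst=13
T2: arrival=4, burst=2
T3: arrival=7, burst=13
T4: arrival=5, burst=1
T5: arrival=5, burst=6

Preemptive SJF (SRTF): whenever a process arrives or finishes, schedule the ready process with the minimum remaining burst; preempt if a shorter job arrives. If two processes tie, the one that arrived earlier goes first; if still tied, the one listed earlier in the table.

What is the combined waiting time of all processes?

31

Schedule: | idle 0-4 | T2 4-6 | T4 6-7 | T5 7-13 | T1 13-26 | T3 26-39 |
Completion: T1=26  T2=6  T3=39  T4=7  T5=13
Turnaround (C−A): T1=22  T2=2  T3=32  T4=2  T5=8
Waiting = turnaround − burst: T1=9, T2=0, T3=19, T4=1, T5=2
Total waiting = 9 + 0 + 19 + 1 + 2 = 31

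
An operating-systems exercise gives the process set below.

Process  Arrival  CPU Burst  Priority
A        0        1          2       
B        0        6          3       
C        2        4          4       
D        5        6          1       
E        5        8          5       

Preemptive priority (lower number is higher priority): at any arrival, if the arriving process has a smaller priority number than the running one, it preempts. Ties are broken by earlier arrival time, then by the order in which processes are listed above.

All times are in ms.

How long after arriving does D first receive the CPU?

Schedule: | A 0-1 | B 1-5 | D 5-11 | B 11-13 | C 13-17 | E 17-25 |
Completion: A=1  B=13  C=17  D=11  E=25
Response(D) = first start − arrival = 5 − 5 = 0

0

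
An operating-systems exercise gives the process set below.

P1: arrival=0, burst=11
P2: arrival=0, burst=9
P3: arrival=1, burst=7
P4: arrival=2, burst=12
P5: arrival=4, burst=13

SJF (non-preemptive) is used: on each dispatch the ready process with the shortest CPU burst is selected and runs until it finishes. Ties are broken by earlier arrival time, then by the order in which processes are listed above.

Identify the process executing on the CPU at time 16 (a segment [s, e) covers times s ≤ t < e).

P1

Schedule: | P2 0-9 | P3 9-16 | P1 16-27 | P4 27-39 | P5 39-52 |
Completion: P1=27  P2=9  P3=16  P4=39  P5=52
Turnaround (C−A): P1=27  P2=9  P3=15  P4=37  P5=48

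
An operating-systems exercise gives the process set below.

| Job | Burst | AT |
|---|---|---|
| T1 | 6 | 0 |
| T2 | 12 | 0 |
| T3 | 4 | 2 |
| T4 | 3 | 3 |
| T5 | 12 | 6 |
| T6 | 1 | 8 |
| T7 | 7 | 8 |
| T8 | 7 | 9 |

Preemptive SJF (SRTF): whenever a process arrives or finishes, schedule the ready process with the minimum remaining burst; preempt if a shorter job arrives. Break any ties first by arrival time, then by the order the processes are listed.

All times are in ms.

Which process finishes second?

T4

Timeline: | T1 0-6 | T4 6-9 | T6 9-10 | T3 10-14 | T7 14-21 | T8 21-28 | T2 28-40 | T5 40-52 |
Completion: T1=6  T2=40  T3=14  T4=9  T5=52  T6=10  T7=21  T8=28
Turnaround (C−A): T1=6  T2=40  T3=12  T4=6  T5=46  T6=2  T7=13  T8=19
Finish order: T1 → T4 → T6 → T3 → T7 → T8 → T2 → T5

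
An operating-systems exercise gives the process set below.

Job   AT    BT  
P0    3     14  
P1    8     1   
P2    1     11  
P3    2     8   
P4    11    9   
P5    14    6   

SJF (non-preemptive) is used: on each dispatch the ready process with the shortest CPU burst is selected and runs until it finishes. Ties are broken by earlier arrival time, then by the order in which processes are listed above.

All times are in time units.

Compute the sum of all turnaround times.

120

Timeline: | idle 0-1 | P2 1-12 | P1 12-13 | P3 13-21 | P5 21-27 | P4 27-36 | P0 36-50 |
Completion: P0=50  P1=13  P2=12  P3=21  P4=36  P5=27
Turnaround = completion − arrival: P0=47, P1=5, P2=11, P3=19, P4=25, P5=13
Total turnaround = 47 + 5 + 11 + 19 + 25 + 13 = 120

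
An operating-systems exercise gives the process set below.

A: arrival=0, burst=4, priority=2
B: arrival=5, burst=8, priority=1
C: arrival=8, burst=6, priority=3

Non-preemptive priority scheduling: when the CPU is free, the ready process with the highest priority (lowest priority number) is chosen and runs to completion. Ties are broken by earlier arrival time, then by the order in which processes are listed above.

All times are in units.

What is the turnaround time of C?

Timeline: | A 0-4 | idle 4-5 | B 5-13 | C 13-19 |
Completion: A=4  B=13  C=19
Turnaround(C) = completion − arrival = 19 − 8 = 11

11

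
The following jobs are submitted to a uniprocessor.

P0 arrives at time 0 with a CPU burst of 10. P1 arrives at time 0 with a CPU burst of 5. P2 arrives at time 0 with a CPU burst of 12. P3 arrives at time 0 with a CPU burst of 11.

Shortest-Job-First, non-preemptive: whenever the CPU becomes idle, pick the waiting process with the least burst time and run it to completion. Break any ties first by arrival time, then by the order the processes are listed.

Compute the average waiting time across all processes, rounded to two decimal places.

11.50

Gantt: | P1 0-5 | P0 5-15 | P3 15-26 | P2 26-38 |
Completion: P0=15  P1=5  P2=38  P3=26
Turnaround (C−A): P0=15  P1=5  P2=38  P3=26
Waiting times: P0=5, P1=0, P2=26, P3=15
Average waiting = (5+0+26+15) / 4 = 46/4 = 11.50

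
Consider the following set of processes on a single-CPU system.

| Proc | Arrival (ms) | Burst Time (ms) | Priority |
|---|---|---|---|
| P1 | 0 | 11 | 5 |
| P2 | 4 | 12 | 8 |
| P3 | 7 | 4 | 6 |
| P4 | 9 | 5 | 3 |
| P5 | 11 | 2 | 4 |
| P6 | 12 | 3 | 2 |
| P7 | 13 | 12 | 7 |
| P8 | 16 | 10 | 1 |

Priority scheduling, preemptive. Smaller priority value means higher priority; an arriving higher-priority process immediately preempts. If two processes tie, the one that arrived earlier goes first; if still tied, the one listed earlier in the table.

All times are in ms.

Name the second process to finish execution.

Gantt: | P1 0-9 | P4 9-12 | P6 12-15 | P4 15-16 | P8 16-26 | P4 26-27 | P5 27-29 | P1 29-31 | P3 31-35 | P7 35-47 | P2 47-59 |
Completion: P1=31  P2=59  P3=35  P4=27  P5=29  P6=15  P7=47  P8=26
Finish order: P6 → P8 → P4 → P5 → P1 → P3 → P7 → P2

P8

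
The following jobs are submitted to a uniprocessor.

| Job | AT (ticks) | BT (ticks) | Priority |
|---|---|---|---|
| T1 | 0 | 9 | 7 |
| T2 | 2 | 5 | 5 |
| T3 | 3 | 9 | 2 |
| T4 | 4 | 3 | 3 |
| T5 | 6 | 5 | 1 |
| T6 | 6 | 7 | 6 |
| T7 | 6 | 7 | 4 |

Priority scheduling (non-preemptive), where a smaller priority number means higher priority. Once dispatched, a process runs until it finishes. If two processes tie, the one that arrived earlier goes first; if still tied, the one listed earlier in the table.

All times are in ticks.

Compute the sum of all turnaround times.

161

Schedule: | T1 0-9 | T5 9-14 | T3 14-23 | T4 23-26 | T7 26-33 | T2 33-38 | T6 38-45 |
Completion: T1=9  T2=38  T3=23  T4=26  T5=14  T6=45  T7=33
Turnaround = completion − arrival: T1=9, T2=36, T3=20, T4=22, T5=8, T6=39, T7=27
Total turnaround = 9 + 36 + 20 + 22 + 8 + 39 + 27 = 161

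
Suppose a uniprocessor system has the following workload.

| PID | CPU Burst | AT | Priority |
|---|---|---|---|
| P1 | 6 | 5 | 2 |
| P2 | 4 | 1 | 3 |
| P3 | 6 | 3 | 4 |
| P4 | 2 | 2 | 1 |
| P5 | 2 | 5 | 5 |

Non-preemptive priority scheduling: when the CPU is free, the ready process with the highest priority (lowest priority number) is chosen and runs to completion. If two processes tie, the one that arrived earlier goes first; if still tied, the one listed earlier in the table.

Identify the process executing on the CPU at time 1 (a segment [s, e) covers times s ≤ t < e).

P2

Timeline: | idle 0-1 | P2 1-5 | P4 5-7 | P1 7-13 | P3 13-19 | P5 19-21 |
Completion: P1=13  P2=5  P3=19  P4=7  P5=21
Turnaround (C−A): P1=8  P2=4  P3=16  P4=5  P5=16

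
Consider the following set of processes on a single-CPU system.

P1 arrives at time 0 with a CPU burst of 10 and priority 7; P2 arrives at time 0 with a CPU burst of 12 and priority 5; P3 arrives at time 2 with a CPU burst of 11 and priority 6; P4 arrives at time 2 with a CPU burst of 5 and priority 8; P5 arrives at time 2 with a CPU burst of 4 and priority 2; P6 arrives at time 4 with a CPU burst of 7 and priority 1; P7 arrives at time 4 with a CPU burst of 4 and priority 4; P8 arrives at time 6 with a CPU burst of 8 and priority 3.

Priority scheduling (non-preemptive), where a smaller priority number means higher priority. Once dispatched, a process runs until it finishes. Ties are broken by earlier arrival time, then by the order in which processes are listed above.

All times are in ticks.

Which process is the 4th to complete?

Schedule: | P2 0-12 | P6 12-19 | P5 19-23 | P8 23-31 | P7 31-35 | P3 35-46 | P1 46-56 | P4 56-61 |
Completion: P1=56  P2=12  P3=46  P4=61  P5=23  P6=19  P7=35  P8=31
Turnaround (C−A): P1=56  P2=12  P3=44  P4=59  P5=21  P6=15  P7=31  P8=25
Finish order: P2 → P6 → P5 → P8 → P7 → P3 → P1 → P4

P8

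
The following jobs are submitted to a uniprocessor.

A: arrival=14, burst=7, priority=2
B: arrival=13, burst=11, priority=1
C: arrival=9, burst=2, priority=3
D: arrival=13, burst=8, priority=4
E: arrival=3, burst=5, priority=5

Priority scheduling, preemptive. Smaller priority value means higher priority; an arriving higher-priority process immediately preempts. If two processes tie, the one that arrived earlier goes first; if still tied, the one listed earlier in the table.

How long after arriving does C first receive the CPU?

0

Schedule: | idle 0-3 | E 3-8 | idle 8-9 | C 9-11 | idle 11-13 | B 13-24 | A 24-31 | D 31-39 |
Completion: A=31  B=24  C=11  D=39  E=8
Turnaround (C−A): A=17  B=11  C=2  D=26  E=5
Response(C) = first start − arrival = 9 − 9 = 0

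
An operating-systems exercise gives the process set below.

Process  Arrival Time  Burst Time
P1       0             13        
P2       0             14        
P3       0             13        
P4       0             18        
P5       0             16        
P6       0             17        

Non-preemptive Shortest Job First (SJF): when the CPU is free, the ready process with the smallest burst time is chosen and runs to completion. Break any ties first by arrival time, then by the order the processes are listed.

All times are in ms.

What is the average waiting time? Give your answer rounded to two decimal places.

34.67

Timeline: | P1 0-13 | P3 13-26 | P2 26-40 | P5 40-56 | P6 56-73 | P4 73-91 |
Completion: P1=13  P2=40  P3=26  P4=91  P5=56  P6=73
Turnaround (C−A): P1=13  P2=40  P3=26  P4=91  P5=56  P6=73
Waiting times: P1=0, P2=26, P3=13, P4=73, P5=40, P6=56
Average waiting = (0+26+13+73+40+56) / 6 = 208/6 = 34.67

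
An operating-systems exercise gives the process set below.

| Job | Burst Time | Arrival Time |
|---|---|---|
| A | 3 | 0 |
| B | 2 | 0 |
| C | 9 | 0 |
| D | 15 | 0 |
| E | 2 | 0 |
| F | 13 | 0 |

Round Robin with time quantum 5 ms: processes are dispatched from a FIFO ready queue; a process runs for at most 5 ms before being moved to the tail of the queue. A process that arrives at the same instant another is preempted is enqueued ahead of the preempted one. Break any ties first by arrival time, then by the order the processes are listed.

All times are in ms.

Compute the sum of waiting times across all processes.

92

Gantt: | A 0-3 | B 3-5 | C 5-10 | D 10-15 | E 15-17 | F 17-22 | C 22-26 | D 26-31 | F 31-36 | D 36-41 | F 41-44 |
Completion: A=3  B=5  C=26  D=41  E=17  F=44
Waiting = turnaround − burst: A=0, B=3, C=17, D=26, E=15, F=31
Total waiting = 0 + 3 + 17 + 26 + 15 + 31 = 92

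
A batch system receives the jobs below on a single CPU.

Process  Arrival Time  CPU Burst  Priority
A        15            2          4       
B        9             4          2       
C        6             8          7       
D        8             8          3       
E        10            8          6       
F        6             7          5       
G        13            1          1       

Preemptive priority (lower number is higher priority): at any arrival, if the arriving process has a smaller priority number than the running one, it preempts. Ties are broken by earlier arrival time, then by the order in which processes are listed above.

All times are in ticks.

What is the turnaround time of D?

Schedule: | idle 0-6 | F 6-8 | D 8-9 | B 9-13 | G 13-14 | D 14-21 | A 21-23 | F 23-28 | E 28-36 | C 36-44 |
Completion: A=23  B=13  C=44  D=21  E=36  F=28  G=14
Turnaround (C−A): A=8  B=4  C=38  D=13  E=26  F=22  G=1
Turnaround(D) = completion − arrival = 21 − 8 = 13

13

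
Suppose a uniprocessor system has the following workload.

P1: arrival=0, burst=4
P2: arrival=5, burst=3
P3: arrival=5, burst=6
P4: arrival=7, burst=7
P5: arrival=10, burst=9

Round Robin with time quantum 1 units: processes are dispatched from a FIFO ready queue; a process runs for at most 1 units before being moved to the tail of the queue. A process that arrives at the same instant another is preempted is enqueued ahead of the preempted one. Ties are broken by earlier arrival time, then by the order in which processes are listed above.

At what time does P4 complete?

26

Timeline: | P1 0-4 | idle 4-5 | P2 5-6 | P3 6-7 | P2 7-8 | P4 8-9 | P3 9-10 | P2 10-11 | P4 11-12 | P5 12-13 | P3 13-14 | P4 14-15 | P5 15-16 | P3 16-17 | P4 17-18 | P5 18-19 | P3 19-20 | P4 20-21 | P5 21-22 | P3 22-23 | P4 23-24 | P5 24-25 | P4 25-26 | P5 26-30 |
Completion: P1=4  P2=11  P3=23  P4=26  P5=30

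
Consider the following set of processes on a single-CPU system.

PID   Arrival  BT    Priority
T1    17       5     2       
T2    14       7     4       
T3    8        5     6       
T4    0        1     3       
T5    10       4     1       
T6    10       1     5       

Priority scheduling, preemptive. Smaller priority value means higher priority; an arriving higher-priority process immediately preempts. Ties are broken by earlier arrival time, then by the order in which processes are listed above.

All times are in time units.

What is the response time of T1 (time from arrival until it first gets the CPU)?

0

Timeline: | T4 0-1 | idle 1-8 | T3 8-10 | T5 10-14 | T2 14-17 | T1 17-22 | T2 22-26 | T6 26-27 | T3 27-30 |
Completion: T1=22  T2=26  T3=30  T4=1  T5=14  T6=27
Turnaround (C−A): T1=5  T2=12  T3=22  T4=1  T5=4  T6=17
Response(T1) = first start − arrival = 17 − 17 = 0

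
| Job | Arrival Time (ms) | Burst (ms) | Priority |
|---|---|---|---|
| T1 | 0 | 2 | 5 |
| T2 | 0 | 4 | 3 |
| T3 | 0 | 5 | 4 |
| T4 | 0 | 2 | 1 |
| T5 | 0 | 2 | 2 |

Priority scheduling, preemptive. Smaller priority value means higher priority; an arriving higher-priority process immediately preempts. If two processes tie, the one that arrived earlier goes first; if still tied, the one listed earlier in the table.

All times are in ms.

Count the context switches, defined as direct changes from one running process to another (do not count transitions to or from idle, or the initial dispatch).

4

Schedule: | T4 0-2 | T5 2-4 | T2 4-8 | T3 8-13 | T1 13-15 |
Completion: T1=15  T2=8  T3=13  T4=2  T5=4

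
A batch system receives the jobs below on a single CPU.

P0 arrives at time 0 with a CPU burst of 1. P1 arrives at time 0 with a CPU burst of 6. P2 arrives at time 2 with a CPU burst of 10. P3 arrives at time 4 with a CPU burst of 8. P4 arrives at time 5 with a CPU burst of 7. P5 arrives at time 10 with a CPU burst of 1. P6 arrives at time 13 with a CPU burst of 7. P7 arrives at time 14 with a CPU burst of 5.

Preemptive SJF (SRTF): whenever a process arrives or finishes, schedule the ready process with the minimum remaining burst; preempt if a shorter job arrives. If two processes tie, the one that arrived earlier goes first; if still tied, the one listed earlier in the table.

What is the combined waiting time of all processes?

68

Schedule: | P0 0-1 | P1 1-7 | P4 7-10 | P5 10-11 | P4 11-15 | P7 15-20 | P6 20-27 | P3 27-35 | P2 35-45 |
Completion: P0=1  P1=7  P2=45  P3=35  P4=15  P5=11  P6=27  P7=20
Turnaround (C−A): P0=1  P1=7  P2=43  P3=31  P4=10  P5=1  P6=14  P7=6
Waiting = turnaround − burst: P0=0, P1=1, P2=33, P3=23, P4=3, P5=0, P6=7, P7=1
Total waiting = 0 + 1 + 33 + 23 + 3 + 0 + 7 + 1 = 68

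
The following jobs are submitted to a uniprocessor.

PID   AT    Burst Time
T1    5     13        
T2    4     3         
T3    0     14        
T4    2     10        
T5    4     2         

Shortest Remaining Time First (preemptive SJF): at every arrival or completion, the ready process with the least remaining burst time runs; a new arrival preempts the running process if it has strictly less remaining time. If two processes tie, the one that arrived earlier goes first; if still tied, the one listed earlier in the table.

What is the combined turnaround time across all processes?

88

Schedule: | T3 0-2 | T4 2-4 | T5 4-6 | T2 6-9 | T4 9-17 | T3 17-29 | T1 29-42 |
Completion: T1=42  T2=9  T3=29  T4=17  T5=6
Turnaround = completion − arrival: T1=37, T2=5, T3=29, T4=15, T5=2
Total turnaround = 37 + 5 + 29 + 15 + 2 = 88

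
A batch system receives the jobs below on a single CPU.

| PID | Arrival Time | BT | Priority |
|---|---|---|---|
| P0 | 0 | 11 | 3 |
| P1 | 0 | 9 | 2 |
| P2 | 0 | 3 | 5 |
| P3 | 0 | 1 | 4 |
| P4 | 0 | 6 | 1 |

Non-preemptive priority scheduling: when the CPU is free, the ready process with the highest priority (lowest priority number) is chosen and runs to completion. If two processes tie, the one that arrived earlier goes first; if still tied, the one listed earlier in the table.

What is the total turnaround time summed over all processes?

104

Schedule: | P4 0-6 | P1 6-15 | P0 15-26 | P3 26-27 | P2 27-30 |
Completion: P0=26  P1=15  P2=30  P3=27  P4=6
Turnaround (C−A): P0=26  P1=15  P2=30  P3=27  P4=6
Turnaround = completion − arrival: P0=26, P1=15, P2=30, P3=27, P4=6
Total turnaround = 26 + 15 + 30 + 27 + 6 = 104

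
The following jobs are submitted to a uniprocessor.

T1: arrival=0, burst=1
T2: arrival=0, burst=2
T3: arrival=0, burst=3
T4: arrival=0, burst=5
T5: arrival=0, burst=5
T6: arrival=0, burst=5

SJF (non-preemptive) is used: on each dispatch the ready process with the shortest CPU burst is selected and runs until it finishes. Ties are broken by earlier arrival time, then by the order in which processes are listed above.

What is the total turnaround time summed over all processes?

58

Schedule: | T1 0-1 | T2 1-3 | T3 3-6 | T4 6-11 | T5 11-16 | T6 16-21 |
Completion: T1=1  T2=3  T3=6  T4=11  T5=16  T6=21
Turnaround (C−A): T1=1  T2=3  T3=6  T4=11  T5=16  T6=21
Turnaround = completion − arrival: T1=1, T2=3, T3=6, T4=11, T5=16, T6=21
Total turnaround = 1 + 3 + 6 + 11 + 16 + 21 = 58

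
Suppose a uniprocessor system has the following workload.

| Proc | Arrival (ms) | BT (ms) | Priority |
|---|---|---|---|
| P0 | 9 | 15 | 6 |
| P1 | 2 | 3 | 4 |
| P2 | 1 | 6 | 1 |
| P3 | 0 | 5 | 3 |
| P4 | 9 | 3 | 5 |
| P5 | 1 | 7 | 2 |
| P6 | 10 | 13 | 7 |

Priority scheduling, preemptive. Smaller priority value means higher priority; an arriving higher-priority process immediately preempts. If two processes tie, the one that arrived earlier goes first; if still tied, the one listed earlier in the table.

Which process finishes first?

P2

Timeline: | P3 0-1 | P2 1-7 | P5 7-14 | P3 14-18 | P1 18-21 | P4 21-24 | P0 24-39 | P6 39-52 |
Completion: P0=39  P1=21  P2=7  P3=18  P4=24  P5=14  P6=52
Turnaround (C−A): P0=30  P1=19  P2=6  P3=18  P4=15  P5=13  P6=42
Finish order: P2 → P5 → P3 → P1 → P4 → P0 → P6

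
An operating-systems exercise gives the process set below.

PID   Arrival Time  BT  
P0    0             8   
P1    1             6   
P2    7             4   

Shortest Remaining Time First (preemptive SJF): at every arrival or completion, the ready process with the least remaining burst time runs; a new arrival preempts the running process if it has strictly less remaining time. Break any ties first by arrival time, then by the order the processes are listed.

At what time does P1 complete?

Gantt: | P0 0-1 | P1 1-7 | P2 7-11 | P0 11-18 |
Completion: P0=18  P1=7  P2=11
Turnaround (C−A): P0=18  P1=6  P2=4

7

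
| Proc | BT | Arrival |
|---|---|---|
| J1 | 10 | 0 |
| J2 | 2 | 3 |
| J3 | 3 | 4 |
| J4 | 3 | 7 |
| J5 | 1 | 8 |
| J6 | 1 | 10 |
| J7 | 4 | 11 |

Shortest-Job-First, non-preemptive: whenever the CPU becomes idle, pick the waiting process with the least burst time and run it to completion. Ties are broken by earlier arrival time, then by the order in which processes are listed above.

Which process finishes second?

J5

Gantt: | J1 0-10 | J5 10-11 | J6 11-12 | J2 12-14 | J3 14-17 | J4 17-20 | J7 20-24 |
Completion: J1=10  J2=14  J3=17  J4=20  J5=11  J6=12  J7=24
Finish order: J1 → J5 → J6 → J2 → J3 → J4 → J7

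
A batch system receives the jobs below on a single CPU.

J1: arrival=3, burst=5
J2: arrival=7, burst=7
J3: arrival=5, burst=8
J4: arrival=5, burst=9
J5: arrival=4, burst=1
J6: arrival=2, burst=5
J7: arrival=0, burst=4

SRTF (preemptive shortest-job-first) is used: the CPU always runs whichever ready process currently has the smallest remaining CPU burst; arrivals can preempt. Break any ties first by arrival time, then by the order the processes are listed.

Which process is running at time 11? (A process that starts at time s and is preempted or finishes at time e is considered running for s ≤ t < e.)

Timeline: | J7 0-4 | J5 4-5 | J6 5-10 | J1 10-15 | J2 15-22 | J3 22-30 | J4 30-39 |
Completion: J1=15  J2=22  J3=30  J4=39  J5=5  J6=10  J7=4

J1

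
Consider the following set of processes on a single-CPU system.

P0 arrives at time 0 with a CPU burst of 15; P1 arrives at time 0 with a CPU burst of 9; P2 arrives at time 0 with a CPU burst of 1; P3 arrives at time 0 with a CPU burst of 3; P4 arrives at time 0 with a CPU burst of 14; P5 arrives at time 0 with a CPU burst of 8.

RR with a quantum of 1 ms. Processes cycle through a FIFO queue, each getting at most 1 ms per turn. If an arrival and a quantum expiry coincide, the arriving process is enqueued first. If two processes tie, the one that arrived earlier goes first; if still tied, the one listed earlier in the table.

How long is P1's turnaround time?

Gantt: | P0 0-1 | P1 1-2 | P2 2-3 | P3 3-4 | P4 4-5 | P5 5-6 | P0 6-7 | P1 7-8 | P3 8-9 | P4 9-10 | P5 10-11 | P0 11-12 | P1 12-13 | P3 13-14 | P4 14-15 | P5 15-16 | P0 16-17 | P1 17-18 | P4 18-19 | P5 19-20 | P0 20-21 | P1 21-22 | P4 22-23 | P5 23-24 | P0 24-25 | P1 25-26 | P4 26-27 | P5 27-28 | P0 28-29 | P1 29-30 | P4 30-31 | P5 31-32 | P0 32-33 | P1 33-34 | P4 34-35 | P5 35-36 | P0 36-37 | P1 37-38 | P4 38-39 | P0 39-40 | P4 40-41 | P0 41-42 | P4 42-43 | P0 43-44 | P4 44-45 | P0 45-46 | P4 46-47 | P0 47-48 | P4 48-49 | P0 49-50 |
Completion: P0=50  P1=38  P2=3  P3=14  P4=49  P5=36
Turnaround(P1) = completion − arrival = 38 − 0 = 38

38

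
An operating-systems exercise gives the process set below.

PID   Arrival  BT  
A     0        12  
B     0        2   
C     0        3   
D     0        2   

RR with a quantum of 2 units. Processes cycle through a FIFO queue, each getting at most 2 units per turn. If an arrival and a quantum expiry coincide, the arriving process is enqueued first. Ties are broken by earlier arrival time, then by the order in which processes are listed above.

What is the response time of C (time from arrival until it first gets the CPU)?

4

Timeline: | A 0-2 | B 2-4 | C 4-6 | D 6-8 | A 8-10 | C 10-11 | A 11-19 |
Completion: A=19  B=4  C=11  D=8
Turnaround (C−A): A=19  B=4  C=11  D=8
Response(C) = first start − arrival = 4 − 0 = 4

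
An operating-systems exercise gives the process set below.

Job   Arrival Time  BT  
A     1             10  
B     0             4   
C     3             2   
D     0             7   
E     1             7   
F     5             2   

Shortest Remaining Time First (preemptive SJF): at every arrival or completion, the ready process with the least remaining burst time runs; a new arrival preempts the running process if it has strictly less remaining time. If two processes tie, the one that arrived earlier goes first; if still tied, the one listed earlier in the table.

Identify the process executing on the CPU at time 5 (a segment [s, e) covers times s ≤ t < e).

Timeline: | B 0-4 | C 4-6 | F 6-8 | D 8-15 | E 15-22 | A 22-32 |
Completion: A=32  B=4  C=6  D=15  E=22  F=8
Turnaround (C−A): A=31  B=4  C=3  D=15  E=21  F=3

C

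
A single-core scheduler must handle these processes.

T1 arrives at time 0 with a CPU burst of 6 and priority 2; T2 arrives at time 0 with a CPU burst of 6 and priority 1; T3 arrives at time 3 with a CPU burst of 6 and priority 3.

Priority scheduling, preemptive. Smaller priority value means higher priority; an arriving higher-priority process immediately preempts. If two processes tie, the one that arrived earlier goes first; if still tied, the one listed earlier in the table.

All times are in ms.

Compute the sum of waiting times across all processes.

Gantt: | T2 0-6 | T1 6-12 | T3 12-18 |
Completion: T1=12  T2=6  T3=18
Turnaround (C−A): T1=12  T2=6  T3=15
Waiting = turnaround − burst: T1=6, T2=0, T3=9
Total waiting = 6 + 0 + 9 = 15

15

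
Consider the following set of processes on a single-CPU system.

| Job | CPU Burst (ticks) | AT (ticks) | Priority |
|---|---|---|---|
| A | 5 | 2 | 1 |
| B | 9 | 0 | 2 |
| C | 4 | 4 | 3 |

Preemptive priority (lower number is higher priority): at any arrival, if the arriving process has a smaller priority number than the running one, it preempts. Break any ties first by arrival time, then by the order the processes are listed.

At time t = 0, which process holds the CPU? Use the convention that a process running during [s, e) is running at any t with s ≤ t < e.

B

Timeline: | B 0-2 | A 2-7 | B 7-14 | C 14-18 |
Completion: A=7  B=14  C=18
Turnaround (C−A): A=5  B=14  C=14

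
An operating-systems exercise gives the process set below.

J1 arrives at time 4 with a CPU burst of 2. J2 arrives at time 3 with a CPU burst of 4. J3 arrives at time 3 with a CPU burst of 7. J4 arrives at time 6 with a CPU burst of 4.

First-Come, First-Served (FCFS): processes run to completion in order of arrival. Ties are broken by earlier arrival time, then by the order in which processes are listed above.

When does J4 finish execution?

20

Timeline: | idle 0-3 | J2 3-7 | J3 7-14 | J1 14-16 | J4 16-20 |
Completion: J1=16  J2=7  J3=14  J4=20
Turnaround (C−A): J1=12  J2=4  J3=11  J4=14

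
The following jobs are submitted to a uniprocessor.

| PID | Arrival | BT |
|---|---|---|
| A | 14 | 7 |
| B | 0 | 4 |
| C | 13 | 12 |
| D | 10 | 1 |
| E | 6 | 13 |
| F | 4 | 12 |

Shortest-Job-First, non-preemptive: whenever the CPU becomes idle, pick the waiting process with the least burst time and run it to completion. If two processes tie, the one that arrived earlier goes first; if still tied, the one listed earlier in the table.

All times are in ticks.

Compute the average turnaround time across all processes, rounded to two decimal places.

Schedule: | B 0-4 | F 4-16 | D 16-17 | A 17-24 | C 24-36 | E 36-49 |
Completion: A=24  B=4  C=36  D=17  E=49  F=16
Turnaround (C−A): A=10  B=4  C=23  D=7  E=43  F=12
Turnaround times: A=10, B=4, C=23, D=7, E=43, F=12
Average turnaround = (10+4+23+7+43+12) / 6 = 99/6 = 16.50

16.50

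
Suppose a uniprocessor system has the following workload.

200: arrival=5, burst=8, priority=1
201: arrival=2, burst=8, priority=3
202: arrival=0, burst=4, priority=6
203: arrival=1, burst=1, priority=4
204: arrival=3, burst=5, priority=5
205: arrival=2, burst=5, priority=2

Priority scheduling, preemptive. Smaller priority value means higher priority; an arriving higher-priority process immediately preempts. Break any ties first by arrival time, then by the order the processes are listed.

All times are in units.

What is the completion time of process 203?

2

Timeline: | 202 0-1 | 203 1-2 | 205 2-5 | 200 5-13 | 205 13-15 | 201 15-23 | 204 23-28 | 202 28-31 |
Completion: 200=13  201=23  202=31  203=2  204=28  205=15
Turnaround (C−A): 200=8  201=21  202=31  203=1  204=25  205=13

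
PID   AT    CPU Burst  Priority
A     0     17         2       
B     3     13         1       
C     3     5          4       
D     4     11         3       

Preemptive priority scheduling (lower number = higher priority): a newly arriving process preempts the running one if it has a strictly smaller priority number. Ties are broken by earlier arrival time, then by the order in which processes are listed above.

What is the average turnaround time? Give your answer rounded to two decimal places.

Gantt: | A 0-3 | B 3-16 | A 16-30 | D 30-41 | C 41-46 |
Completion: A=30  B=16  C=46  D=41
Turnaround (C−A): A=30  B=13  C=43  D=37
Turnaround times: A=30, B=13, C=43, D=37
Average turnaround = (30+13+43+37) / 4 = 123/4 = 30.75

30.75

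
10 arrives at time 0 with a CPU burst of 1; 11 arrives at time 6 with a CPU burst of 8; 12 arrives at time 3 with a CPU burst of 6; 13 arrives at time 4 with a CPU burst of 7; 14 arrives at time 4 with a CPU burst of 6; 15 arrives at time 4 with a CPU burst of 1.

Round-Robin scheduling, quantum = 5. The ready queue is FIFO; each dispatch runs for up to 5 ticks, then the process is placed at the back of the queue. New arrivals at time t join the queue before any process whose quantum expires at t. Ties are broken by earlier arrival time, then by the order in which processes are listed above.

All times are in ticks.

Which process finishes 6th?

Gantt: | 10 0-1 | idle 1-3 | 12 3-8 | 13 8-13 | 14 13-18 | 15 18-19 | 11 19-24 | 12 24-25 | 13 25-27 | 14 27-28 | 11 28-31 |
Completion: 10=1  11=31  12=25  13=27  14=28  15=19
Finish order: 10 → 15 → 12 → 13 → 14 → 11

11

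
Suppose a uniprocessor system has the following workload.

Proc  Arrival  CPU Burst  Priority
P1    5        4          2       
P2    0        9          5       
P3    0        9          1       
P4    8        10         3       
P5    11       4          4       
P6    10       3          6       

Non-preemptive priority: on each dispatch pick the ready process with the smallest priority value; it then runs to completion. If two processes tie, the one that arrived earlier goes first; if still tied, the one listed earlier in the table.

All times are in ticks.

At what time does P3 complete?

Gantt: | P3 0-9 | P1 9-13 | P4 13-23 | P5 23-27 | P2 27-36 | P6 36-39 |
Completion: P1=13  P2=36  P3=9  P4=23  P5=27  P6=39
Turnaround (C−A): P1=8  P2=36  P3=9  P4=15  P5=16  P6=29

9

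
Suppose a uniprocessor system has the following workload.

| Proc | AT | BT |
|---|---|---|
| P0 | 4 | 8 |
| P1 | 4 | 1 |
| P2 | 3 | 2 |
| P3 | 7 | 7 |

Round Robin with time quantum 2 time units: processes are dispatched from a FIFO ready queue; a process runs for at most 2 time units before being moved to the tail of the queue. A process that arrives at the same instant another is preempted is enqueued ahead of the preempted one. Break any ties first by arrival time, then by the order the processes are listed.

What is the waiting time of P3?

7

Gantt: | idle 0-3 | P2 3-5 | P0 5-7 | P1 7-8 | P3 8-10 | P0 10-12 | P3 12-14 | P0 14-16 | P3 16-18 | P0 18-20 | P3 20-21 |
Completion: P0=20  P1=8  P2=5  P3=21
Turnaround (C−A): P0=16  P1=4  P2=2  P3=14
Waiting(P3) = turnaround − burst = 14 − 7 = 7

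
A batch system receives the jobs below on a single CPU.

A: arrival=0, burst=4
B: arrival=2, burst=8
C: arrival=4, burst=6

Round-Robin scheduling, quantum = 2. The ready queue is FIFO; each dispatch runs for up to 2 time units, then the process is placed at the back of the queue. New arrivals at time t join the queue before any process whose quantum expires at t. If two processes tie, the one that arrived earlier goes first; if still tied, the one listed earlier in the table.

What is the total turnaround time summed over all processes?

34

Gantt: | A 0-2 | B 2-4 | A 4-6 | C 6-8 | B 8-10 | C 10-12 | B 12-14 | C 14-16 | B 16-18 |
Completion: A=6  B=18  C=16
Turnaround (C−A): A=6  B=16  C=12
Turnaround = completion − arrival: A=6, B=16, C=12
Total turnaround = 6 + 16 + 12 = 34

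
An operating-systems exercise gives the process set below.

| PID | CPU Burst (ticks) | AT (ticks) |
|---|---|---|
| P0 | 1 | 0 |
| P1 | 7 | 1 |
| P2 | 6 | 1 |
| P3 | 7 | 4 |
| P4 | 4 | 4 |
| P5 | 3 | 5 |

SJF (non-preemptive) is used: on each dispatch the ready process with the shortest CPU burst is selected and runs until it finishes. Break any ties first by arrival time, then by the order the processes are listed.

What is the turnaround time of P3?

24

Gantt: | P0 0-1 | P2 1-7 | P5 7-10 | P4 10-14 | P1 14-21 | P3 21-28 |
Completion: P0=1  P1=21  P2=7  P3=28  P4=14  P5=10
Turnaround(P3) = completion − arrival = 28 − 4 = 24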